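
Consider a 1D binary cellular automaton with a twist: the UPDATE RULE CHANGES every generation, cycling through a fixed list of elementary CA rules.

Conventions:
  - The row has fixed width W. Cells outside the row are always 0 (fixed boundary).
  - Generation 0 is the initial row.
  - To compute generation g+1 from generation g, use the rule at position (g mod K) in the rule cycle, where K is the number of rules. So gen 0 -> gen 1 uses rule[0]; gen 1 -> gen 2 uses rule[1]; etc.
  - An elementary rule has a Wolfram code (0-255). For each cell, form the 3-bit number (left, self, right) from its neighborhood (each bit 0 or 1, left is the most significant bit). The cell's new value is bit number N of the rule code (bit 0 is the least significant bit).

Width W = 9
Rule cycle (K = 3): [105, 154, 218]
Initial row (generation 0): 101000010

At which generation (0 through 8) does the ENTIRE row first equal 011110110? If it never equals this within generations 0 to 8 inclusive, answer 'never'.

Answer: never

Derivation:
Gen 0: 101000010
Gen 1 (rule 105): 010011000
Gen 2 (rule 154): 101110100
Gen 3 (rule 218): 001110010
Gen 4 (rule 105): 101010000
Gen 5 (rule 154): 000001000
Gen 6 (rule 218): 000010100
Gen 7 (rule 105): 111001001
Gen 8 (rule 154): 110110110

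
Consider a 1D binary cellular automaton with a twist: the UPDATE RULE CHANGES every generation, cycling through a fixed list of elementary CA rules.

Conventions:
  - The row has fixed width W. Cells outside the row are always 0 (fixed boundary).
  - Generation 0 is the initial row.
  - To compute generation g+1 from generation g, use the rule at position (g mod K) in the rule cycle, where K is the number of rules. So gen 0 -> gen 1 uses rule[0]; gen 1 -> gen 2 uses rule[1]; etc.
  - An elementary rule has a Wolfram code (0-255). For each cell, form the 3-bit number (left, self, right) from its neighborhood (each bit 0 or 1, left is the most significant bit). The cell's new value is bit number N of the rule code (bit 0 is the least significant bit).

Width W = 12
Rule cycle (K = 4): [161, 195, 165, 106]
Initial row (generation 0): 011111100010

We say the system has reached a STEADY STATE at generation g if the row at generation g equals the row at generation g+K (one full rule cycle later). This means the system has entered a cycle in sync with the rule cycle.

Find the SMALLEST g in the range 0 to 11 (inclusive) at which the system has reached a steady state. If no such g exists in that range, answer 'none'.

Answer: none

Derivation:
Gen 0: 011111100010
Gen 1 (rule 161): 001111001000
Gen 2 (rule 195): 110111010011
Gen 3 (rule 165): 001010110000
Gen 4 (rule 106): 010101110000
Gen 5 (rule 161): 001010100111
Gen 6 (rule 195): 110000001011
Gen 7 (rule 165): 000111101100
Gen 8 (rule 106): 001100111100
Gen 9 (rule 161): 100000011001
Gen 10 (rule 195): 001111101010
Gen 11 (rule 165): 100111011110
Gen 12 (rule 106): 001101110010
Gen 13 (rule 161): 100010100000
Gen 14 (rule 195): 001100001111
Gen 15 (rule 165): 100001100110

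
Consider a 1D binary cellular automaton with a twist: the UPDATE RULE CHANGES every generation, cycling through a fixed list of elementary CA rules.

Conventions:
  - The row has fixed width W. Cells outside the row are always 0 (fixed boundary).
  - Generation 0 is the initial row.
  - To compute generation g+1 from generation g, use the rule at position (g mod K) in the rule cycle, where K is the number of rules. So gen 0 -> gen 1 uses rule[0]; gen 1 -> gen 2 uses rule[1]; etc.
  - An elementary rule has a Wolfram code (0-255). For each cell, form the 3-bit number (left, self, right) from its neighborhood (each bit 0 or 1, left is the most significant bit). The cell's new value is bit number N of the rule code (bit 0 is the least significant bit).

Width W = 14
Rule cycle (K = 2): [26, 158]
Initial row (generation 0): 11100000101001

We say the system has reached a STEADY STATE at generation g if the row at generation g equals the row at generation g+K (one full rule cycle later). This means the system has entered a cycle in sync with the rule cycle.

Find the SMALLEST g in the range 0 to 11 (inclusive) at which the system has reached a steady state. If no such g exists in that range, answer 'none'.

Gen 0: 11100000101001
Gen 1 (rule 26): 10010001000110
Gen 2 (rule 158): 11111011101101
Gen 3 (rule 26): 10000010001000
Gen 4 (rule 158): 11000111011100
Gen 5 (rule 26): 10101100010010
Gen 6 (rule 158): 10101010111111
Gen 7 (rule 26): 00000000100000
Gen 8 (rule 158): 00000001110000
Gen 9 (rule 26): 00000011001000
Gen 10 (rule 158): 00000110111100
Gen 11 (rule 26): 00001100100010
Gen 12 (rule 158): 00011011110111
Gen 13 (rule 26): 00110010000100

Answer: none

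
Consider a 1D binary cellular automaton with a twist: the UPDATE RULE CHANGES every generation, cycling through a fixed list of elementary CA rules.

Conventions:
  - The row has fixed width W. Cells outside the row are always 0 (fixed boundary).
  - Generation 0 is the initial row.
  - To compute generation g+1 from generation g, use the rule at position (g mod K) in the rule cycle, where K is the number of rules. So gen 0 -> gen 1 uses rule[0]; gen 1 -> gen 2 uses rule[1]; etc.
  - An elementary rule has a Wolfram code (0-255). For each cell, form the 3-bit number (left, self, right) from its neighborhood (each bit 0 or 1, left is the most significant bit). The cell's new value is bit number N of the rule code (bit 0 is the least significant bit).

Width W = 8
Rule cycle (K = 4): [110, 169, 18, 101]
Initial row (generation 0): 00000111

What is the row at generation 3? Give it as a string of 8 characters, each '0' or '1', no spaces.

Answer: 00000001

Derivation:
Gen 0: 00000111
Gen 1 (rule 110): 00001101
Gen 2 (rule 169): 11101010
Gen 3 (rule 18): 00000001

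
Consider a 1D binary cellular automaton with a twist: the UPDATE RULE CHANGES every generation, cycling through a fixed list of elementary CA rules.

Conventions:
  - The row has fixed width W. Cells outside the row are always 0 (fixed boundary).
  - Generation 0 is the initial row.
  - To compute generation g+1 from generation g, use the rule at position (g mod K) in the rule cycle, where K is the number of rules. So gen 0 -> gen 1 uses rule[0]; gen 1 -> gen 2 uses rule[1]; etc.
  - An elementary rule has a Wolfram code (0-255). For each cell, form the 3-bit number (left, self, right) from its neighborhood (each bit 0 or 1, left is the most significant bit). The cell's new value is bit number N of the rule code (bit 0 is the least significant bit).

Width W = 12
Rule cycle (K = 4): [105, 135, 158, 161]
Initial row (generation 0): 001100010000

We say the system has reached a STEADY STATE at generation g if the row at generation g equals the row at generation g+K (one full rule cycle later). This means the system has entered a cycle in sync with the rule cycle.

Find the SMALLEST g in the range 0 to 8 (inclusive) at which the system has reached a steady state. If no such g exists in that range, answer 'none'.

Answer: none

Derivation:
Gen 0: 001100010000
Gen 1 (rule 105): 101101000111
Gen 2 (rule 135): 100001011010
Gen 3 (rule 158): 110011010011
Gen 4 (rule 161): 000000100000
Gen 5 (rule 105): 111110001111
Gen 6 (rule 135): 011100110110
Gen 7 (rule 158): 111011100101
Gen 8 (rule 161): 010101000010
Gen 9 (rule 105): 001010011000
Gen 10 (rule 135): 111010100011
Gen 11 (rule 158): 110010110110
Gen 12 (rule 161): 000001001000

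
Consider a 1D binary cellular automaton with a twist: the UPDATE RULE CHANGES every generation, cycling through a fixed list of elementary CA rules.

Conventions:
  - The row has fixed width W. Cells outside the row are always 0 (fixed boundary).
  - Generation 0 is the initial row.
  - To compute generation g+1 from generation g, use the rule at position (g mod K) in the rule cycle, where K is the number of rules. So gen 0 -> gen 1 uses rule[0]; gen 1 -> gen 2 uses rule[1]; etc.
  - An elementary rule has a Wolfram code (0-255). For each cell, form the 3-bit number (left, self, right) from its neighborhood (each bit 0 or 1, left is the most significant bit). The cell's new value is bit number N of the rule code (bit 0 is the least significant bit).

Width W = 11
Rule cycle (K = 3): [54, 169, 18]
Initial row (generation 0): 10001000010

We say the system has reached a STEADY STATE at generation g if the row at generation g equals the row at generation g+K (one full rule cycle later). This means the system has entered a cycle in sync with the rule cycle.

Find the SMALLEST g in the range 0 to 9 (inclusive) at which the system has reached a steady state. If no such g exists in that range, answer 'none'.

Answer: 6

Derivation:
Gen 0: 10001000010
Gen 1 (rule 54): 11011100111
Gen 2 (rule 169): 10111000110
Gen 3 (rule 18): 00000101001
Gen 4 (rule 54): 00001111111
Gen 5 (rule 169): 11101111110
Gen 6 (rule 18): 00000000001
Gen 7 (rule 54): 00000000011
Gen 8 (rule 169): 11111111010
Gen 9 (rule 18): 00000000001
Gen 10 (rule 54): 00000000011
Gen 11 (rule 169): 11111111010
Gen 12 (rule 18): 00000000001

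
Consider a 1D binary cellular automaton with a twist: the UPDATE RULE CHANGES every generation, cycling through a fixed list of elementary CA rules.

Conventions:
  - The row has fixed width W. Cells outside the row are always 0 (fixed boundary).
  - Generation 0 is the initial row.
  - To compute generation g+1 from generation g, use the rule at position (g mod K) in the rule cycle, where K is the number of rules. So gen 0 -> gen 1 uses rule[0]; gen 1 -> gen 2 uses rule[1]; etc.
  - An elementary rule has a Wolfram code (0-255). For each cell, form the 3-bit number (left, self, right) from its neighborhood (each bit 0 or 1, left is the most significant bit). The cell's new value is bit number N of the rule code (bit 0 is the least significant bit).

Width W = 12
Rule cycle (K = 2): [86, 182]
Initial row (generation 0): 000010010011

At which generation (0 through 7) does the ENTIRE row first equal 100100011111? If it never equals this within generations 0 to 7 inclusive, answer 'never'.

Gen 0: 000010010011
Gen 1 (rule 86): 000111111101
Gen 2 (rule 182): 001011111011
Gen 3 (rule 86): 011000001001
Gen 4 (rule 182): 100100011111
Gen 5 (rule 86): 111110100001
Gen 6 (rule 182): 011101110011
Gen 7 (rule 86): 100100011101

Answer: 4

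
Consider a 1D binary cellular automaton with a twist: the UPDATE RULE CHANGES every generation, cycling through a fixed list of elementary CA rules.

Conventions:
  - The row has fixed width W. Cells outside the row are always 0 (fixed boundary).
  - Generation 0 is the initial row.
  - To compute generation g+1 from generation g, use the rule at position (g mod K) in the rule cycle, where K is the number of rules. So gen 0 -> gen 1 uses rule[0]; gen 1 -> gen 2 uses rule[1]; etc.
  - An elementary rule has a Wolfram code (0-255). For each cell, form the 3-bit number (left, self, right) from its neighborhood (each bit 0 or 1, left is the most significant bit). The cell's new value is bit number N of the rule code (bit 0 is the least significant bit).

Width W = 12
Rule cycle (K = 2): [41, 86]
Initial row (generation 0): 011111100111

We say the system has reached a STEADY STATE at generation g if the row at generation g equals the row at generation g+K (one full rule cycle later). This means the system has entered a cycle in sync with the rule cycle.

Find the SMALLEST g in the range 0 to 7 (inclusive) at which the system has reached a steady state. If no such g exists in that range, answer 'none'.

Answer: none

Derivation:
Gen 0: 011111100111
Gen 1 (rule 41): 010000000100
Gen 2 (rule 86): 111000001110
Gen 3 (rule 41): 100011101000
Gen 4 (rule 86): 110100101100
Gen 5 (rule 41): 101000011001
Gen 6 (rule 86): 101100101111
Gen 7 (rule 41): 011000011000
Gen 8 (rule 86): 101100101100
Gen 9 (rule 41): 011000011001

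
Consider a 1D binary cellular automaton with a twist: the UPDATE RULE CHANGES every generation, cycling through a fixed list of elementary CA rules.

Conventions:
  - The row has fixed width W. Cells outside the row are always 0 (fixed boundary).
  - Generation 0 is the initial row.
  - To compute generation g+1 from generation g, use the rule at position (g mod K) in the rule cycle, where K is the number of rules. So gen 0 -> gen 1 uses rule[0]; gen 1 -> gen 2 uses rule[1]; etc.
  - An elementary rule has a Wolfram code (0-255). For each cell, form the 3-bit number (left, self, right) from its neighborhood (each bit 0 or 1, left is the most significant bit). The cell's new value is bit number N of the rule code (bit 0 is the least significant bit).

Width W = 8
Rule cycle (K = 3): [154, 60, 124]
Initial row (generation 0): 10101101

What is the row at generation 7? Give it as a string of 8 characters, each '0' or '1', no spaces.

Answer: 00110010

Derivation:
Gen 0: 10101101
Gen 1 (rule 154): 00001000
Gen 2 (rule 60): 00001100
Gen 3 (rule 124): 00001110
Gen 4 (rule 154): 00011101
Gen 5 (rule 60): 00010011
Gen 6 (rule 124): 00011011
Gen 7 (rule 154): 00110010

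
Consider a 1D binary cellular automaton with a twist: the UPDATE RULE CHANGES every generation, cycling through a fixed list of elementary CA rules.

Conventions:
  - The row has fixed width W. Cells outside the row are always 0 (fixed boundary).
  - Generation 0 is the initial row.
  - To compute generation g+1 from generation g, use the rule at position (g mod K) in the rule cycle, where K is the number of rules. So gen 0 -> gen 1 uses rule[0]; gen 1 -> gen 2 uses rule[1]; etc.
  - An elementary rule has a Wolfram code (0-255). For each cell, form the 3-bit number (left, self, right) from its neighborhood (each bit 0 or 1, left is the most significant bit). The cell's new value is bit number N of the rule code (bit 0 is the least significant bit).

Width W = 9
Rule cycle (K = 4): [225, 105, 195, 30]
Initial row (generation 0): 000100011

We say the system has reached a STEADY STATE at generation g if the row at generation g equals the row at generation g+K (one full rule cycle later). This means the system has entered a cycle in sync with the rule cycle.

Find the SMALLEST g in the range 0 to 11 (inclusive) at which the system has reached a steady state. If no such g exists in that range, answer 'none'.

Answer: none

Derivation:
Gen 0: 000100011
Gen 1 (rule 225): 110001001
Gen 2 (rule 105): 110100000
Gen 3 (rule 195): 010001111
Gen 4 (rule 30): 111011000
Gen 5 (rule 225): 011101011
Gen 6 (rule 105): 010110111
Gen 7 (rule 195): 100010011
Gen 8 (rule 30): 110111110
Gen 9 (rule 225): 011011110
Gen 10 (rule 105): 011110010
Gen 11 (rule 195): 101110100
Gen 12 (rule 30): 101000110
Gen 13 (rule 225): 010010010
Gen 14 (rule 105): 000000000
Gen 15 (rule 195): 111111111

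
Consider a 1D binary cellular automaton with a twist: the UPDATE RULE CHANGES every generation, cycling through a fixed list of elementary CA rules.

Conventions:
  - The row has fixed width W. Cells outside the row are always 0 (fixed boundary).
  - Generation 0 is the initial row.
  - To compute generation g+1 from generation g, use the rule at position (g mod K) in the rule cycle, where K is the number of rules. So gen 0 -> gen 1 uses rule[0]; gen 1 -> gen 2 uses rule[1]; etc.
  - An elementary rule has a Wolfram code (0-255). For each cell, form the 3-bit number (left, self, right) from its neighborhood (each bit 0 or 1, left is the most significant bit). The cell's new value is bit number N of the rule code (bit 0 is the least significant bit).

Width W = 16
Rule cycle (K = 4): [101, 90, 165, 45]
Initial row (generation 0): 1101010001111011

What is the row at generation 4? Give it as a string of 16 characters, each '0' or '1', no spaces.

Gen 0: 1101010001111011
Gen 1 (rule 101): 0111110100001101
Gen 2 (rule 90): 1100010010011100
Gen 3 (rule 165): 0001010010001001
Gen 4 (rule 45): 1101110010101001

Answer: 1101110010101001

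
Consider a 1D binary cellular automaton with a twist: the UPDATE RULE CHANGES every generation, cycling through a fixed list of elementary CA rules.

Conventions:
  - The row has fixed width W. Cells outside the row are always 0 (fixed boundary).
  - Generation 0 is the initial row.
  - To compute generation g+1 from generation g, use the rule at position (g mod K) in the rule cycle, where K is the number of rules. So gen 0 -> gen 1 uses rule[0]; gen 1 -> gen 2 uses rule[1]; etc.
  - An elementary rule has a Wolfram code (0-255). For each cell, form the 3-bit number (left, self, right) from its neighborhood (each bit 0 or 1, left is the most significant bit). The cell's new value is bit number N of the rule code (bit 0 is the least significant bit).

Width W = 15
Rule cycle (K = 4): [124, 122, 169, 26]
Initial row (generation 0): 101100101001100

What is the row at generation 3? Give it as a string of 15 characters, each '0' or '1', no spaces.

Gen 0: 101100101001100
Gen 1 (rule 124): 111110111101110
Gen 2 (rule 122): 100011100111011
Gen 3 (rule 169): 001011000110110

Answer: 001011000110110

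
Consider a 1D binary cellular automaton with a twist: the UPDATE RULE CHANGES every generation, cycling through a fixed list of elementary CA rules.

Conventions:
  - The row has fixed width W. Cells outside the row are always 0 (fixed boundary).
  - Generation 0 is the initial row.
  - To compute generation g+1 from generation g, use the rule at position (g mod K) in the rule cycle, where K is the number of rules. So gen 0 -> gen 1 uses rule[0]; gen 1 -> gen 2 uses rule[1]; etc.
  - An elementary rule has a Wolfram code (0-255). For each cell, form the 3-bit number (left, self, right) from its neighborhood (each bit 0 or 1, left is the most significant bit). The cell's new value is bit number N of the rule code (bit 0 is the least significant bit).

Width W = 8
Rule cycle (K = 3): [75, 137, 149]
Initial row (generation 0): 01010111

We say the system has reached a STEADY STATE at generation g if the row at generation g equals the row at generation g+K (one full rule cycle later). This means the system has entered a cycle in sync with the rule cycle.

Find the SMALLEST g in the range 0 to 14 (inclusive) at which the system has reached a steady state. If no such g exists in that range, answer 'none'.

Answer: 3

Derivation:
Gen 0: 01010111
Gen 1 (rule 75): 10000101
Gen 2 (rule 137): 00110000
Gen 3 (rule 149): 10001111
Gen 4 (rule 75): 00111001
Gen 5 (rule 137): 10110000
Gen 6 (rule 149): 10001111
Gen 7 (rule 75): 00111001
Gen 8 (rule 137): 10110000
Gen 9 (rule 149): 10001111
Gen 10 (rule 75): 00111001
Gen 11 (rule 137): 10110000
Gen 12 (rule 149): 10001111
Gen 13 (rule 75): 00111001
Gen 14 (rule 137): 10110000
Gen 15 (rule 149): 10001111
Gen 16 (rule 75): 00111001
Gen 17 (rule 137): 10110000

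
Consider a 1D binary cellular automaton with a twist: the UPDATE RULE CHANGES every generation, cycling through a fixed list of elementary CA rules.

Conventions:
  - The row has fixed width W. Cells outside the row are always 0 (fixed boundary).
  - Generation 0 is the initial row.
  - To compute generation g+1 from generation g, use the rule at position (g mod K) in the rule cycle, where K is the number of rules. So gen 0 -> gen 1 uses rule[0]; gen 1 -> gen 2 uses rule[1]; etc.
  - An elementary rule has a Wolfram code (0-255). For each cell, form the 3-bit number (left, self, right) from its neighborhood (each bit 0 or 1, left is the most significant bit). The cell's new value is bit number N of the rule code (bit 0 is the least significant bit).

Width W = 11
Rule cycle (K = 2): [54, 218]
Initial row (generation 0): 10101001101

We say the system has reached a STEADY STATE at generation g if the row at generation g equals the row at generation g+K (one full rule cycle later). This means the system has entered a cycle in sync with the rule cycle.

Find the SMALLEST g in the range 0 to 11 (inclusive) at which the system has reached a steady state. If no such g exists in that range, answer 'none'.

Gen 0: 10101001101
Gen 1 (rule 54): 11111110011
Gen 2 (rule 218): 11111111111
Gen 3 (rule 54): 00000000000
Gen 4 (rule 218): 00000000000
Gen 5 (rule 54): 00000000000
Gen 6 (rule 218): 00000000000
Gen 7 (rule 54): 00000000000
Gen 8 (rule 218): 00000000000
Gen 9 (rule 54): 00000000000
Gen 10 (rule 218): 00000000000
Gen 11 (rule 54): 00000000000
Gen 12 (rule 218): 00000000000
Gen 13 (rule 54): 00000000000

Answer: 3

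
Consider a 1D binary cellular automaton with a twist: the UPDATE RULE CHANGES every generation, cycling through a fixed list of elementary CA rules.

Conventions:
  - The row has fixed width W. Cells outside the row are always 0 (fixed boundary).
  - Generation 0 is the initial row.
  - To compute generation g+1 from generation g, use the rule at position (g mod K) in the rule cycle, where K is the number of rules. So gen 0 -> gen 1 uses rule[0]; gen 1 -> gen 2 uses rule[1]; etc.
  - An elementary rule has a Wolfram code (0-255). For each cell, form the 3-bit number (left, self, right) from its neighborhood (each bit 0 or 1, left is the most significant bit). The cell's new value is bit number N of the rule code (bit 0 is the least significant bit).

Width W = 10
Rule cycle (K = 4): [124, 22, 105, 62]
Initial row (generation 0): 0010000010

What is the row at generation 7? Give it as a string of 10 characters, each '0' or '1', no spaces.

Gen 0: 0010000010
Gen 1 (rule 124): 0011000011
Gen 2 (rule 22): 0100100100
Gen 3 (rule 105): 0000000001
Gen 4 (rule 62): 0000000011
Gen 5 (rule 124): 0000000011
Gen 6 (rule 22): 0000000100
Gen 7 (rule 105): 1111110001

Answer: 1111110001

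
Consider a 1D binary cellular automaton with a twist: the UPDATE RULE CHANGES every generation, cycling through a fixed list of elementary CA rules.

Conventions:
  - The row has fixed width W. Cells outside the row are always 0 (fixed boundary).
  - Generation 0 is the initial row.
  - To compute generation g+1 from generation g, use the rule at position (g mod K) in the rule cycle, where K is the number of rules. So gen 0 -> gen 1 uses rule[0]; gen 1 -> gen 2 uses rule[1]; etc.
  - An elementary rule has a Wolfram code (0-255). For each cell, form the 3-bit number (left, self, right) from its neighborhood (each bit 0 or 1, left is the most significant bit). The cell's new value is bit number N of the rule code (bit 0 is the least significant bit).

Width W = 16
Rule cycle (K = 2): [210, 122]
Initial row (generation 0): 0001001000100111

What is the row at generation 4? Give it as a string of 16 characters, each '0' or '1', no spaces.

Answer: 0101101100110001

Derivation:
Gen 0: 0001001000100111
Gen 1 (rule 210): 0010110101011011
Gen 2 (rule 122): 0101111010111111
Gen 3 (rule 210): 1000111000011111
Gen 4 (rule 122): 0101101100110001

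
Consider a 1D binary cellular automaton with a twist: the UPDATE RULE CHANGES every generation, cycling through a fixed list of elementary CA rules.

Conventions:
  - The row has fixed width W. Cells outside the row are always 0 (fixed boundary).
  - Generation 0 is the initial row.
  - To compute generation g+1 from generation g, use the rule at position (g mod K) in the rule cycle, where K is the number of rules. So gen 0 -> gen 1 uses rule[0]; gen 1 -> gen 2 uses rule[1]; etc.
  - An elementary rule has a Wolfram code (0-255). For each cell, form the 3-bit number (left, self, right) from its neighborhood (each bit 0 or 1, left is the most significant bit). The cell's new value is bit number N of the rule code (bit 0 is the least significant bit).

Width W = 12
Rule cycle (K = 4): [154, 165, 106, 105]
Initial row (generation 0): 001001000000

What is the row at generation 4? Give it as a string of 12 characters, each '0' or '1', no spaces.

Answer: 101110001000

Derivation:
Gen 0: 001001000000
Gen 1 (rule 154): 010110100000
Gen 2 (rule 165): 011001101111
Gen 3 (rule 106): 111011111001
Gen 4 (rule 105): 101110001000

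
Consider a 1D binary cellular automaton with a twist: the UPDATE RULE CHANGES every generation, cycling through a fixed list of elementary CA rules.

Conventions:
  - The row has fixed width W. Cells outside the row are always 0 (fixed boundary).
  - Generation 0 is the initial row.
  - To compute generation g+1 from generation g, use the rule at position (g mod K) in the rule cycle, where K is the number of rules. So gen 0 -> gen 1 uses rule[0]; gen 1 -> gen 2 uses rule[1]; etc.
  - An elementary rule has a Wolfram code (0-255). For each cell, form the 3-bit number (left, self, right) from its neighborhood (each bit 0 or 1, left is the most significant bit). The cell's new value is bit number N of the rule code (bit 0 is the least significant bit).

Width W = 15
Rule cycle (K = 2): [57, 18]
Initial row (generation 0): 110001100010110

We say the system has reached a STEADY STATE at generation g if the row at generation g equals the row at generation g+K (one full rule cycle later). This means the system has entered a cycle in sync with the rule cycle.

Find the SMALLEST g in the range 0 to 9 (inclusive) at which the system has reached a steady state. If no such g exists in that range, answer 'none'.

Answer: 4

Derivation:
Gen 0: 110001100010110
Gen 1 (rule 57): 101101011001101
Gen 2 (rule 18): 000000000110000
Gen 3 (rule 57): 111111110101111
Gen 4 (rule 18): 000000000000000
Gen 5 (rule 57): 111111111111111
Gen 6 (rule 18): 000000000000000
Gen 7 (rule 57): 111111111111111
Gen 8 (rule 18): 000000000000000
Gen 9 (rule 57): 111111111111111
Gen 10 (rule 18): 000000000000000
Gen 11 (rule 57): 111111111111111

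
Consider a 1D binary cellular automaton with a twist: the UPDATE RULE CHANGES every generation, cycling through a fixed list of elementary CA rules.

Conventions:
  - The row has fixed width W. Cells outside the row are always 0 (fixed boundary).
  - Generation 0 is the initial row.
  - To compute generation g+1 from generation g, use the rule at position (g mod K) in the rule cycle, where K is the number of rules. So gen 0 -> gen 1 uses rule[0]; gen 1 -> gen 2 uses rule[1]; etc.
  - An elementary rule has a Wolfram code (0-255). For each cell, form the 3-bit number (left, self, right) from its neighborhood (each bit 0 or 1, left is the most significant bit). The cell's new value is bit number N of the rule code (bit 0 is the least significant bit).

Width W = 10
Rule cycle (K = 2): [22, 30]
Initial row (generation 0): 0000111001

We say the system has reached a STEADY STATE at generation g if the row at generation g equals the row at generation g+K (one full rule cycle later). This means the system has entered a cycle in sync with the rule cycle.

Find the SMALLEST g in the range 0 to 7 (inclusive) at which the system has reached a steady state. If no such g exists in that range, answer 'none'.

Gen 0: 0000111001
Gen 1 (rule 22): 0001000111
Gen 2 (rule 30): 0011101100
Gen 3 (rule 22): 0100000010
Gen 4 (rule 30): 1110000111
Gen 5 (rule 22): 0001001000
Gen 6 (rule 30): 0011111100
Gen 7 (rule 22): 0100000010
Gen 8 (rule 30): 1110000111
Gen 9 (rule 22): 0001001000

Answer: none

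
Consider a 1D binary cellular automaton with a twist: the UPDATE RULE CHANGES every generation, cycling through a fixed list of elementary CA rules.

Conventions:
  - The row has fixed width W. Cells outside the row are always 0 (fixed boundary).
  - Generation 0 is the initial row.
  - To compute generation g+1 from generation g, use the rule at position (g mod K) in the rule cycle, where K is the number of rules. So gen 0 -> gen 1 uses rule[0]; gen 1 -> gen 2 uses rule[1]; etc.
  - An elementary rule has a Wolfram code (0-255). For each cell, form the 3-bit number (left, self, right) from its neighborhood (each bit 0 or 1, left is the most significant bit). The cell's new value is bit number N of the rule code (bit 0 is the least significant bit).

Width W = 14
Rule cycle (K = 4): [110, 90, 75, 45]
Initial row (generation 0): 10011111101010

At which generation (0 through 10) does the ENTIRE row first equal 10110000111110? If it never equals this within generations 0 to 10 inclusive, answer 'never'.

Gen 0: 10011111101010
Gen 1 (rule 110): 10110000111110
Gen 2 (rule 90): 00111001100011
Gen 3 (rule 75): 11101011101111
Gen 4 (rule 45): 10011110011000
Gen 5 (rule 110): 10110010111000
Gen 6 (rule 90): 00111100101100
Gen 7 (rule 75): 11100101001101
Gen 8 (rule 45): 10000111001011
Gen 9 (rule 110): 10001101011111
Gen 10 (rule 90): 01011100010001

Answer: 1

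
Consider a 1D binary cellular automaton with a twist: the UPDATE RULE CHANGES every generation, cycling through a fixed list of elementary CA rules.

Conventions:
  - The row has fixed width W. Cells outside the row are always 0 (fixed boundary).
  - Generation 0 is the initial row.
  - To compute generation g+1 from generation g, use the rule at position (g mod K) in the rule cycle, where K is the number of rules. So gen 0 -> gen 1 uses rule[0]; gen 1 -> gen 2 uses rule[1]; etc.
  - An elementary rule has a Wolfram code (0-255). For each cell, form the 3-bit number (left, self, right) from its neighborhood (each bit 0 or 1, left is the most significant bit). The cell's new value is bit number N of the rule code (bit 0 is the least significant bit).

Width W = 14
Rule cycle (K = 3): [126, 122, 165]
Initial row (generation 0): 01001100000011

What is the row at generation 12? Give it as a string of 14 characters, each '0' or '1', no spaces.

Gen 0: 01001100000011
Gen 1 (rule 126): 11111110000111
Gen 2 (rule 122): 10000011001101
Gen 3 (rule 165): 10111000000011
Gen 4 (rule 126): 11101100000111
Gen 5 (rule 122): 10111110001101
Gen 6 (rule 165): 11011100100011
Gen 7 (rule 126): 11110111110111
Gen 8 (rule 122): 10011100011101
Gen 9 (rule 165): 10001001001011
Gen 10 (rule 126): 11011111111111
Gen 11 (rule 122): 11110000000001
Gen 12 (rule 165): 01100111111101

Answer: 01100111111101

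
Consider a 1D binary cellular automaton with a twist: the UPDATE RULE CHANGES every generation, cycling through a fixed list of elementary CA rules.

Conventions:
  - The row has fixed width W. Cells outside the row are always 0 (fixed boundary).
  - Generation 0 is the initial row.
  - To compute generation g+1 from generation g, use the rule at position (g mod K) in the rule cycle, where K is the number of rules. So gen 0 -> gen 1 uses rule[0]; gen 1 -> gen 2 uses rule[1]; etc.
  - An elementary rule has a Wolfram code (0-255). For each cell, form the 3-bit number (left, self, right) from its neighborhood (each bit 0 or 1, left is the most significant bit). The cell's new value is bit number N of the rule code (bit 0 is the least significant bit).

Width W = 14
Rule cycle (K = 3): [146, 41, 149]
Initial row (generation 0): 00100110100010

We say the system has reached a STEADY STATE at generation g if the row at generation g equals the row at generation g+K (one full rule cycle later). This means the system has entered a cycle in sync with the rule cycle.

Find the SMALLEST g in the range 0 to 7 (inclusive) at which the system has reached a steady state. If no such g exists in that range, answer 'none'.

Answer: none

Derivation:
Gen 0: 00100110100010
Gen 1 (rule 146): 01011000010101
Gen 2 (rule 41): 00110011001010
Gen 3 (rule 149): 10001000101011
Gen 4 (rule 146): 01010101000000
Gen 5 (rule 41): 00101010011111
Gen 6 (rule 149): 10101011001110
Gen 7 (rule 146): 00000000110101
Gen 8 (rule 41): 11111110101010
Gen 9 (rule 149): 01111100101011
Gen 10 (rule 146): 10111011000000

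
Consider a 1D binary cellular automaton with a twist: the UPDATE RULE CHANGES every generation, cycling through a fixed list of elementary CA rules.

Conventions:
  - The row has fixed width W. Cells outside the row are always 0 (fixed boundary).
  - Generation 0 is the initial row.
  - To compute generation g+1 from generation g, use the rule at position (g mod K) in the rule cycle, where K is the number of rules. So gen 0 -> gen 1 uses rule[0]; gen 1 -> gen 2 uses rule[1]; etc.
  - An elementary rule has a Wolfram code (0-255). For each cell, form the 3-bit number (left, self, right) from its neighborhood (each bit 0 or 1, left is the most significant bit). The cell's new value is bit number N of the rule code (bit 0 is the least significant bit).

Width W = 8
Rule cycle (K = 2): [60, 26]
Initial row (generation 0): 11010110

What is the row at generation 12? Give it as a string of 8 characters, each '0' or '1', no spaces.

Gen 0: 11010110
Gen 1 (rule 60): 10111101
Gen 2 (rule 26): 00100000
Gen 3 (rule 60): 00110000
Gen 4 (rule 26): 01101000
Gen 5 (rule 60): 01011100
Gen 6 (rule 26): 10010010
Gen 7 (rule 60): 11011011
Gen 8 (rule 26): 10010010
Gen 9 (rule 60): 11011011
Gen 10 (rule 26): 10010010
Gen 11 (rule 60): 11011011
Gen 12 (rule 26): 10010010

Answer: 10010010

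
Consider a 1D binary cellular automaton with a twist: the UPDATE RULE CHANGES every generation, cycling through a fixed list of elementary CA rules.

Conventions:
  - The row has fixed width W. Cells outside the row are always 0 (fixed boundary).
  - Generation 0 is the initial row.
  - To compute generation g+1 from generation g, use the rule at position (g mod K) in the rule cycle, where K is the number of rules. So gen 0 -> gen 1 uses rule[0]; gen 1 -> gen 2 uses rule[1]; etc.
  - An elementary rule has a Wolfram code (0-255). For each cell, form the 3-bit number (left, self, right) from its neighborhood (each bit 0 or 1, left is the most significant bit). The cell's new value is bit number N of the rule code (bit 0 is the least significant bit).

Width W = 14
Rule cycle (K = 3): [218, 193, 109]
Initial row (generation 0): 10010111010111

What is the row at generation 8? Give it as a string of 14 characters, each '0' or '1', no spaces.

Gen 0: 10010111010111
Gen 1 (rule 218): 01100111000111
Gen 2 (rule 193): 00100011010011
Gen 3 (rule 109): 10101011110011
Gen 4 (rule 218): 00000011111111
Gen 5 (rule 193): 11111001111111
Gen 6 (rule 109): 10001001000001
Gen 7 (rule 218): 01010110100010
Gen 8 (rule 193): 00000010001000

Answer: 00000010001000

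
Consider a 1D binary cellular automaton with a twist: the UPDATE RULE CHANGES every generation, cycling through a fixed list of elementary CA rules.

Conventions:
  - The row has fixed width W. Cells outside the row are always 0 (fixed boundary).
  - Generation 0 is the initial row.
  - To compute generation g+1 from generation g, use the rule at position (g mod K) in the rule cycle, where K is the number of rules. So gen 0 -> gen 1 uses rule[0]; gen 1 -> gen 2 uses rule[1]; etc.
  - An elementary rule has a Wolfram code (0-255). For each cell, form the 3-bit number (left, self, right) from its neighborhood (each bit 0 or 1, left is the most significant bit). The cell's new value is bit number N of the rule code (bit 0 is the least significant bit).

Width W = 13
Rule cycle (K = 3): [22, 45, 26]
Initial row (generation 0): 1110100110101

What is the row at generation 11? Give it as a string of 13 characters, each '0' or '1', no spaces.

Gen 0: 1110100110101
Gen 1 (rule 22): 0000111000101
Gen 2 (rule 45): 1110100010111
Gen 3 (rule 26): 1000010100100
Gen 4 (rule 22): 1100110111110
Gen 5 (rule 45): 1000101100000
Gen 6 (rule 26): 0101001010000
Gen 7 (rule 22): 1101111011000
Gen 8 (rule 45): 1011000110011
Gen 9 (rule 26): 0010101101110
Gen 10 (rule 22): 0110100000001
Gen 11 (rule 45): 0101101111101

Answer: 0101101111101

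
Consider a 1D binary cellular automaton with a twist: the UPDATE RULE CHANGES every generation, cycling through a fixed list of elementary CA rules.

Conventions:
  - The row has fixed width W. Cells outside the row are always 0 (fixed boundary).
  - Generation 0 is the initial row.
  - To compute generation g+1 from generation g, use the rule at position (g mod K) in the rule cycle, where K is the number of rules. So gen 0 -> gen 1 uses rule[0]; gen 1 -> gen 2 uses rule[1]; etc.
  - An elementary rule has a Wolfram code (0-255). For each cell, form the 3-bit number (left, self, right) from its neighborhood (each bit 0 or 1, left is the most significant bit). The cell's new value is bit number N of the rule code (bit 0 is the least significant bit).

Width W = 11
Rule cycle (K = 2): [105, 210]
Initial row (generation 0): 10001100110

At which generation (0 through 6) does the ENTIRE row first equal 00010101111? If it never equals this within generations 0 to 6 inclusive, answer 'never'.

Answer: 3

Derivation:
Gen 0: 10001100110
Gen 1 (rule 105): 00101100110
Gen 2 (rule 210): 01000111011
Gen 3 (rule 105): 00010101111
Gen 4 (rule 210): 00100000111
Gen 5 (rule 105): 10001110101
Gen 6 (rule 210): 01010110000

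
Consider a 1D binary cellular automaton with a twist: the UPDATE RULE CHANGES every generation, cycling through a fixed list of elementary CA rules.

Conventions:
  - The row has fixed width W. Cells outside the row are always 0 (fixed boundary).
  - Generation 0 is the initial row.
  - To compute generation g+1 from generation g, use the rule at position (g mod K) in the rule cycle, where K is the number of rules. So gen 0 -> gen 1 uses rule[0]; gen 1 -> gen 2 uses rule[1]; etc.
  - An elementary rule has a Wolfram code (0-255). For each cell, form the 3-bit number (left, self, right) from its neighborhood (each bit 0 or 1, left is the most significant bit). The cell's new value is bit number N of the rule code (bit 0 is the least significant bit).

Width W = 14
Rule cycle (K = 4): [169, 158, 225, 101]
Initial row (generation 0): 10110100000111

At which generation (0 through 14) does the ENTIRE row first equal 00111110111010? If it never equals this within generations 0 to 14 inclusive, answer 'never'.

Answer: 7

Derivation:
Gen 0: 10110100000111
Gen 1 (rule 169): 01101001110110
Gen 2 (rule 158): 11001111100101
Gen 3 (rule 225): 01000111100010
Gen 4 (rule 101): 01010000101010
Gen 5 (rule 169): 00100110010100
Gen 6 (rule 158): 01111101110110
Gen 7 (rule 225): 00111110111010
Gen 8 (rule 101): 10000011001110
Gen 9 (rule 169): 00111010001100
Gen 10 (rule 158): 01110011011010
Gen 11 (rule 225): 00110001101100
Gen 12 (rule 101): 10010100110101
Gen 13 (rule 169): 00001000101010
Gen 14 (rule 158): 00011101101011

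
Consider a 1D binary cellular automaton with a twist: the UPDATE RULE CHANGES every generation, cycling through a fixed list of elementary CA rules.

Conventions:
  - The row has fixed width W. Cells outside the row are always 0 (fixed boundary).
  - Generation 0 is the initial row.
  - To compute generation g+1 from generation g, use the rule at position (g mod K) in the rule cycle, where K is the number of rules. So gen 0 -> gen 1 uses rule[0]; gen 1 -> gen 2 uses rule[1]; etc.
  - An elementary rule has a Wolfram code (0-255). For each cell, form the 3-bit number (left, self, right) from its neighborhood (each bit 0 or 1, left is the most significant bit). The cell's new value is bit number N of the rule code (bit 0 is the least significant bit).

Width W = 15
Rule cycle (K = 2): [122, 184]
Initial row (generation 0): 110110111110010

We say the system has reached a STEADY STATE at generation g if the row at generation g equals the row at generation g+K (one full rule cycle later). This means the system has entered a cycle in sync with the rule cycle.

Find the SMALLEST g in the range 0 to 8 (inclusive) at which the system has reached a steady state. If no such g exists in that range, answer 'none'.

Answer: none

Derivation:
Gen 0: 110110111110010
Gen 1 (rule 122): 111111100011101
Gen 2 (rule 184): 111111010011010
Gen 3 (rule 122): 100001101111101
Gen 4 (rule 184): 010001011111010
Gen 5 (rule 122): 101010110001101
Gen 6 (rule 184): 010101101001010
Gen 7 (rule 122): 101011110110101
Gen 8 (rule 184): 010111101101010
Gen 9 (rule 122): 101100111110101
Gen 10 (rule 184): 011010111101010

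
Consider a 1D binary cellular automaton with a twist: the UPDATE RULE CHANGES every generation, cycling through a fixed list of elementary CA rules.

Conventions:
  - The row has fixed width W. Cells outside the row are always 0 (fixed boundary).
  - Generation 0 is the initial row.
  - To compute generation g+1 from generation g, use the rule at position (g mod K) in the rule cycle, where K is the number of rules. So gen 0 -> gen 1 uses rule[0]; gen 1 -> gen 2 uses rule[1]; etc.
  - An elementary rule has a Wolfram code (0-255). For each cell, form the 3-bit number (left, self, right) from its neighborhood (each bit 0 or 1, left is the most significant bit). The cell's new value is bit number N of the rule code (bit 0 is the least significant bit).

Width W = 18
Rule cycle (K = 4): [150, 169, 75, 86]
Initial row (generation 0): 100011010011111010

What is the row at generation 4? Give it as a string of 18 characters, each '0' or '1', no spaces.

Answer: 000111101010100110

Derivation:
Gen 0: 100011010011111010
Gen 1 (rule 150): 110100011101110011
Gen 2 (rule 169): 101001011011100010
Gen 3 (rule 75): 000010011010101100
Gen 4 (rule 86): 000111101010100110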